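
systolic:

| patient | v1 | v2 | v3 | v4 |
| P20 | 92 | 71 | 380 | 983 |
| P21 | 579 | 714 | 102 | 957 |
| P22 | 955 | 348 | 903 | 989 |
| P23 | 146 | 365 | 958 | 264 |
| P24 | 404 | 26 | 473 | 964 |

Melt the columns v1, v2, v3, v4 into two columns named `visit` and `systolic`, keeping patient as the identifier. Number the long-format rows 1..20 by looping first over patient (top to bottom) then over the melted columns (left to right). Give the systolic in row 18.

20 rows total (5 × 4). Row 18: index ⌊(18-1)/4⌋ = 4 into patient → P24; (18-1) mod 4 = 1 into the melted columns → v2.
So row 18 is (P24, v2, 26); systolic = 26.

26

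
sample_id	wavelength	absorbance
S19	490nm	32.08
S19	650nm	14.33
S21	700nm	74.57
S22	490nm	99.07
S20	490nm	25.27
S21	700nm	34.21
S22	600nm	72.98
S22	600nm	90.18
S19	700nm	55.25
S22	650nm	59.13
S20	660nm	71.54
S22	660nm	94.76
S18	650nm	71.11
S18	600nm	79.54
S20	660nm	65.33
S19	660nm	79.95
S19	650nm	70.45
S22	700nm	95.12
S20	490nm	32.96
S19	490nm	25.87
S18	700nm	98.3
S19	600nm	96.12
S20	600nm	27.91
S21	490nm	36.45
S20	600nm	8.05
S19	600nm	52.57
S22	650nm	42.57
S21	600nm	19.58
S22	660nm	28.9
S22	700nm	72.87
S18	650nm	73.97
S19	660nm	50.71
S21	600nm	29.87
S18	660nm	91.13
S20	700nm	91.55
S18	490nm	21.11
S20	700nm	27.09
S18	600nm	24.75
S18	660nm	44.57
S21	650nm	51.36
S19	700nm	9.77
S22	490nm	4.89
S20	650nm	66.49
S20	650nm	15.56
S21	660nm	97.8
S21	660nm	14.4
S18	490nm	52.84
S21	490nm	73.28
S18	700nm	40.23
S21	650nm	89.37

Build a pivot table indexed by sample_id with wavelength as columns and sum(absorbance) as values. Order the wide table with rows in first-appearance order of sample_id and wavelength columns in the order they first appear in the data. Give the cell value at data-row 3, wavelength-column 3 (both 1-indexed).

With rows in first-appearance order of sample_id, row 3 is sample_id=S22. wavelength columns in first-appearance order: 490nm, 650nm, 700nm, 600nm, 660nm; column 3 is 700nm.
Long rows with sample_id=S22, wavelength=700nm: 95.12 + 72.87 = 167.99.

167.99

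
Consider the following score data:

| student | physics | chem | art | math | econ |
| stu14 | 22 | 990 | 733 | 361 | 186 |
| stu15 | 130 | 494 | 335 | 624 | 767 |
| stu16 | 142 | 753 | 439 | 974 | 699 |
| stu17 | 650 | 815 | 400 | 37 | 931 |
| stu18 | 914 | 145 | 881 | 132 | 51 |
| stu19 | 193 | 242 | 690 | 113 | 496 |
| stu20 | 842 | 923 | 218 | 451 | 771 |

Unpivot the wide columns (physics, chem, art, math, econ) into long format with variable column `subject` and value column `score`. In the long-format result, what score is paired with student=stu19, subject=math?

Unpivoting turns each (student, wide-column) pair into one long row.
The wide cell at row stu19, column math holds 113, so the long row (stu19, math) has score=113.

113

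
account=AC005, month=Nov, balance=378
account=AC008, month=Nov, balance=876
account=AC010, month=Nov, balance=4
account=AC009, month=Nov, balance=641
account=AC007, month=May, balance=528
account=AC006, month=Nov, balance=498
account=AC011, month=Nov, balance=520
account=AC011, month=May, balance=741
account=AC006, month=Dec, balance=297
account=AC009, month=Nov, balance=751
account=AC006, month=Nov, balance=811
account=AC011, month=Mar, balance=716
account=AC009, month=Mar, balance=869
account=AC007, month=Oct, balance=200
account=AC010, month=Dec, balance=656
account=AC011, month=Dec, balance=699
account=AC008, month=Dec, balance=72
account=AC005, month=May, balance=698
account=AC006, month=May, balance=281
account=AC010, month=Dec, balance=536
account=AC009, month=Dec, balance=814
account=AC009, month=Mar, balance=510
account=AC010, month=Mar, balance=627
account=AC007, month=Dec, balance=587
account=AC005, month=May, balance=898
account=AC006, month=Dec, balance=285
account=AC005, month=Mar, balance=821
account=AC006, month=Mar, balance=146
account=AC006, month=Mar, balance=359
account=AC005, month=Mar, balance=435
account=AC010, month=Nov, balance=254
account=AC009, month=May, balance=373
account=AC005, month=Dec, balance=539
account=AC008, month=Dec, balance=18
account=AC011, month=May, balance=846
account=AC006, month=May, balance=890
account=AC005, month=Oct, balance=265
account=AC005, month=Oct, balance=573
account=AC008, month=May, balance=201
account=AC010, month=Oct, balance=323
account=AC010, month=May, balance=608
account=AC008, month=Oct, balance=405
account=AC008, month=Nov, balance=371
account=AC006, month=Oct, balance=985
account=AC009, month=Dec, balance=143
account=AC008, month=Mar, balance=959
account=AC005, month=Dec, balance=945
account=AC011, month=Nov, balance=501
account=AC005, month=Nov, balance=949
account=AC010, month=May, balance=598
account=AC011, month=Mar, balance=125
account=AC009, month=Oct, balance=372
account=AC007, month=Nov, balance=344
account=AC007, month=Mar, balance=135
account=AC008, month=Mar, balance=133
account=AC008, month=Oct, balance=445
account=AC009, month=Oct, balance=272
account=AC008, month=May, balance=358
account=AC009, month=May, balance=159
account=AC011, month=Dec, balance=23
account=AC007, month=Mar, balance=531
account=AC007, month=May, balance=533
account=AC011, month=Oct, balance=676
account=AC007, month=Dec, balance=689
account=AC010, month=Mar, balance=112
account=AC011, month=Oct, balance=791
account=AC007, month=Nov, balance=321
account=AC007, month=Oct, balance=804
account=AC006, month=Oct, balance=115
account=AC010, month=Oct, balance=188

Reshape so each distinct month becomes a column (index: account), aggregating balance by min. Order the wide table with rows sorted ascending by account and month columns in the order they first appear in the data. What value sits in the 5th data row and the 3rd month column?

143

With rows sorted ascending by account, row 5 is account=AC009. month columns in first-appearance order: Nov, May, Dec, Mar, Oct; column 3 is Dec.
Long rows with account=AC009, month=Dec: min(814, 143) = 143.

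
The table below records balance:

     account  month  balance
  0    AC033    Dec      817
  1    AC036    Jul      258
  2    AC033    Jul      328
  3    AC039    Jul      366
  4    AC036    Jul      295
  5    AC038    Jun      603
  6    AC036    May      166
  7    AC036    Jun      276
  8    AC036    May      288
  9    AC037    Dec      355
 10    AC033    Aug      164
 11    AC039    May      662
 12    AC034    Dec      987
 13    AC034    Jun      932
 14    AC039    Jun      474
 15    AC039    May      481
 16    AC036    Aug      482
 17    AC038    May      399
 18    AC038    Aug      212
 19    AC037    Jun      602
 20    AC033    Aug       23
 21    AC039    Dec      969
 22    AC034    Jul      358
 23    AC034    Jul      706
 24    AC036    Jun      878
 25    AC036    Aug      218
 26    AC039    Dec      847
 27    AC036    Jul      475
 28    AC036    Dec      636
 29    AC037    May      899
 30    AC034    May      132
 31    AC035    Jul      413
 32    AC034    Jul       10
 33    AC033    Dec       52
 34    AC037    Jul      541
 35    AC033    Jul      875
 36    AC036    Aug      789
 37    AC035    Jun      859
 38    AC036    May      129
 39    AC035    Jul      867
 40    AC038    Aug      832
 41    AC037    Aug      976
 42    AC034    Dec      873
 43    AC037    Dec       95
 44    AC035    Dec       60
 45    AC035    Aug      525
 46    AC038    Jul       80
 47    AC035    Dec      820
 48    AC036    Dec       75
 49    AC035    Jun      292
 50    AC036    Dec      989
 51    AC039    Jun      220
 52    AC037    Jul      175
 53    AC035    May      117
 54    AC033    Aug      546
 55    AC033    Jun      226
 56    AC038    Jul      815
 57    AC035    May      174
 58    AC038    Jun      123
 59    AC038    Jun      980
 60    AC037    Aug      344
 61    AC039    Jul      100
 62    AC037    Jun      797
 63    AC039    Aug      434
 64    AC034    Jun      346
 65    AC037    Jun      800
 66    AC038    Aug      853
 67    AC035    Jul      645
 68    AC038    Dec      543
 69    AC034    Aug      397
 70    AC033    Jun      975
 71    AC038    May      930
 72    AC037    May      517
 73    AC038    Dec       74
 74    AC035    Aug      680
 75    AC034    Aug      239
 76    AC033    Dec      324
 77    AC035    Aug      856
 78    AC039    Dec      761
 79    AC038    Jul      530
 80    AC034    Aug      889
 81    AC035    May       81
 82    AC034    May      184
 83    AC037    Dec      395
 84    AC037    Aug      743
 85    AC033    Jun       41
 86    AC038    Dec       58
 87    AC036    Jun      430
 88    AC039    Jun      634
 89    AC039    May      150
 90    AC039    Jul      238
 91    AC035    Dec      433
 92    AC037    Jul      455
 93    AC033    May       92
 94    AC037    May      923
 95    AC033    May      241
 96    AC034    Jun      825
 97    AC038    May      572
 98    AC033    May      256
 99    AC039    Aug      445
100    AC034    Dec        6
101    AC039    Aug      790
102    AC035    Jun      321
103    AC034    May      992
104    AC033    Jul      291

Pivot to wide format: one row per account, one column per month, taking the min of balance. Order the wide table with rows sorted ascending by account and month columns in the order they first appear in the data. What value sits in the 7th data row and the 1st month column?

With rows sorted ascending by account, row 7 is account=AC039. month columns in first-appearance order: Dec, Jul, Jun, May, Aug; column 1 is Dec.
Long rows with account=AC039, month=Dec: min(969, 847, 761) = 761.

761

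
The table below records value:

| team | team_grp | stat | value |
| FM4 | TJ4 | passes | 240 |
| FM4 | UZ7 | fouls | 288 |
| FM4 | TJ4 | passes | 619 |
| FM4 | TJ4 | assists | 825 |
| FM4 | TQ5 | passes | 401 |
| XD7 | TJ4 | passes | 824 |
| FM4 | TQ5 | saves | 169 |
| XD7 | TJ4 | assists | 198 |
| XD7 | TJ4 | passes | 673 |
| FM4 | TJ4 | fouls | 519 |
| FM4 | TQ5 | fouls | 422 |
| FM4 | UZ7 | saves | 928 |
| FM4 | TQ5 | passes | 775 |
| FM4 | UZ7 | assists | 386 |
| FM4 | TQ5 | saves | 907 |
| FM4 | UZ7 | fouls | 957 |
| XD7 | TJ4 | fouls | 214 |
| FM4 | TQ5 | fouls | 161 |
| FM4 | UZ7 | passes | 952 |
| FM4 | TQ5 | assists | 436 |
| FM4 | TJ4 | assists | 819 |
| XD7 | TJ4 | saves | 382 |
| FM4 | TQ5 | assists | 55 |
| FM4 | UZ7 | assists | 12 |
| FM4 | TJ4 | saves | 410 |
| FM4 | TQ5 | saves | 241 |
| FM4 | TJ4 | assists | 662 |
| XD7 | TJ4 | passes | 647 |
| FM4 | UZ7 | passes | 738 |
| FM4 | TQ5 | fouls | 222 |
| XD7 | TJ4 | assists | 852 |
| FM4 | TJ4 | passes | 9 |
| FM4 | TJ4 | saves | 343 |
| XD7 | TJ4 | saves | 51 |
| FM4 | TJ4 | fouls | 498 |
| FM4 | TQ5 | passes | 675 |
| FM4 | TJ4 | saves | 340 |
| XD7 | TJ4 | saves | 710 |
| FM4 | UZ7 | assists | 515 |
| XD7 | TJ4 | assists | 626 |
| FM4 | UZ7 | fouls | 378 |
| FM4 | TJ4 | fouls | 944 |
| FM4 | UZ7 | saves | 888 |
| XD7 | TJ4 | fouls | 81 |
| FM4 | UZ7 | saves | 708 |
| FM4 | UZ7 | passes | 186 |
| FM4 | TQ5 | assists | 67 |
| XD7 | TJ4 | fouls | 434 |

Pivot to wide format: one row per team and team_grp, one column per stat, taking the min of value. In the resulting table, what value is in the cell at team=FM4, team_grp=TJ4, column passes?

9

Rows with team=FM4, team_grp=TJ4 and stat=passes: value values are 240, 619, 9.
min(240, 619, 9) = 9.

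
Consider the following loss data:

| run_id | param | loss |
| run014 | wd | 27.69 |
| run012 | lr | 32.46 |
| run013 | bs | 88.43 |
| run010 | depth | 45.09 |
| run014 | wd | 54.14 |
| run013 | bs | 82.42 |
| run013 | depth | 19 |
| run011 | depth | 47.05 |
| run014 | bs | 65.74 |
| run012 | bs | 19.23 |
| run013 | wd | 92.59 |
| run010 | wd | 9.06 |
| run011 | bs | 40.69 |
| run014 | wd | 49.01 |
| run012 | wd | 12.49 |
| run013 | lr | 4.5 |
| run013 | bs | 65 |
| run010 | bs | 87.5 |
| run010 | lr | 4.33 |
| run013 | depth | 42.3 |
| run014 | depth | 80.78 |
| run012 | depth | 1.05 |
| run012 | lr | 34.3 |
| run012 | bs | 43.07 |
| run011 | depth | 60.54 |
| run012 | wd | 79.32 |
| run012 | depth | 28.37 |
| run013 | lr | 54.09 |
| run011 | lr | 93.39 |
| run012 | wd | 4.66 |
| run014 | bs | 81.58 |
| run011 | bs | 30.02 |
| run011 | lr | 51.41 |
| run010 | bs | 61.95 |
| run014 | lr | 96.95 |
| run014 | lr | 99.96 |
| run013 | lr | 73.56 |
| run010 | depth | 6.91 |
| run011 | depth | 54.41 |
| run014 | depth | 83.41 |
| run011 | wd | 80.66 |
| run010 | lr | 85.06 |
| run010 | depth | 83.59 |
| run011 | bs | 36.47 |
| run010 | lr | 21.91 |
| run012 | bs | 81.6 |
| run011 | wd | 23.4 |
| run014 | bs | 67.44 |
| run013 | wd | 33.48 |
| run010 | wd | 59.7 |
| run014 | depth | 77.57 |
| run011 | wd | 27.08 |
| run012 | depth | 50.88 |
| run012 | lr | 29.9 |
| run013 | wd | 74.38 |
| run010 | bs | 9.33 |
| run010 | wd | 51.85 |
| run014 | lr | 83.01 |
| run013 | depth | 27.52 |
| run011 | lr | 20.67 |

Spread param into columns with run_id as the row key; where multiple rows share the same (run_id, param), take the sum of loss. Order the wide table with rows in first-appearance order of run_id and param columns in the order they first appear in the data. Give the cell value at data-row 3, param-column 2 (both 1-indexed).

132.15

With rows in first-appearance order of run_id, row 3 is run_id=run013. param columns in first-appearance order: wd, lr, bs, depth; column 2 is lr.
Long rows with run_id=run013, param=lr: 4.5 + 54.09 + 73.56 = 132.15.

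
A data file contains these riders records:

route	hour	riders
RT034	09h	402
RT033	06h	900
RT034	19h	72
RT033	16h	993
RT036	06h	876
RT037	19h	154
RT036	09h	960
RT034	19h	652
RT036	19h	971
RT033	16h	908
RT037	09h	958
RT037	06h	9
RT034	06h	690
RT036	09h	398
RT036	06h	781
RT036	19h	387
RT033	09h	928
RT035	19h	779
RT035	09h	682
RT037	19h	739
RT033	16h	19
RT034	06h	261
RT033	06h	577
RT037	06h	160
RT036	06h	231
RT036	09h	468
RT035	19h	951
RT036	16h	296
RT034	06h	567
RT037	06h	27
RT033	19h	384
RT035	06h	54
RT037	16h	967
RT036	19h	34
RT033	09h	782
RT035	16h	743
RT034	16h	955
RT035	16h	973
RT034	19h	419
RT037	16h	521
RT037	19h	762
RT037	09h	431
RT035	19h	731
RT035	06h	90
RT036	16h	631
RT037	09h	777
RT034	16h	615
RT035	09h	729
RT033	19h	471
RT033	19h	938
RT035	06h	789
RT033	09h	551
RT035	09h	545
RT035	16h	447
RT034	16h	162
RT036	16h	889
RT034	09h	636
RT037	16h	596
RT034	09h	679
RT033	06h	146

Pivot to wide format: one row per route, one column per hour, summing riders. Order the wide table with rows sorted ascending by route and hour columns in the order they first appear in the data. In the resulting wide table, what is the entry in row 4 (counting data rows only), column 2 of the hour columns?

With rows sorted ascending by route, row 4 is route=RT036. hour columns in first-appearance order: 09h, 06h, 19h, 16h; column 2 is 06h.
Long rows with route=RT036, hour=06h: 876 + 781 + 231 = 1888.

1888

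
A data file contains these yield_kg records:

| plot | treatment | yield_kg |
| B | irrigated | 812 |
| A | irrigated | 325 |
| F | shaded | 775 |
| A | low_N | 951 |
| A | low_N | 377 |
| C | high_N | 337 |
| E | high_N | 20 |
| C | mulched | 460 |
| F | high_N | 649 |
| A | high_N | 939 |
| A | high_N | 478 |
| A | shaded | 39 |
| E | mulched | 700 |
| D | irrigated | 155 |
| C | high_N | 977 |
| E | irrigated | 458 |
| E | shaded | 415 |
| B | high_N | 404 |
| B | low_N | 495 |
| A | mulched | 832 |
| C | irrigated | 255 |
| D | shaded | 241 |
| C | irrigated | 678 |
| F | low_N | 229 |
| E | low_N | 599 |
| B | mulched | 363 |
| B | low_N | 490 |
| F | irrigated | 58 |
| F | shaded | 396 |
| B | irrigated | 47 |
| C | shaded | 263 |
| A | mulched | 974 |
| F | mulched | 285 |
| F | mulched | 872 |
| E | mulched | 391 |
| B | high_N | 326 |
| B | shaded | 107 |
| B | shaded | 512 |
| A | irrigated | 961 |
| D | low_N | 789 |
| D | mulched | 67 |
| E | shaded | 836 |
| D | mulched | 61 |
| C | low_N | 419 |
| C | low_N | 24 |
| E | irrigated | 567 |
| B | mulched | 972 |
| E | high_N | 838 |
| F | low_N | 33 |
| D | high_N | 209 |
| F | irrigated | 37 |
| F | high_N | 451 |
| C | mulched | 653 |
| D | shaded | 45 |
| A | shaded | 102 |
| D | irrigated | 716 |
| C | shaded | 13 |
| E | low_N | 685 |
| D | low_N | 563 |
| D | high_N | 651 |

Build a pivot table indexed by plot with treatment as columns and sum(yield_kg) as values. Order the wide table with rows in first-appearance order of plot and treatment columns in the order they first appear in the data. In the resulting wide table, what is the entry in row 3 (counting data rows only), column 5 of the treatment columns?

With rows in first-appearance order of plot, row 3 is plot=F. treatment columns in first-appearance order: irrigated, shaded, low_N, high_N, mulched; column 5 is mulched.
Long rows with plot=F, treatment=mulched: 285 + 872 = 1157.

1157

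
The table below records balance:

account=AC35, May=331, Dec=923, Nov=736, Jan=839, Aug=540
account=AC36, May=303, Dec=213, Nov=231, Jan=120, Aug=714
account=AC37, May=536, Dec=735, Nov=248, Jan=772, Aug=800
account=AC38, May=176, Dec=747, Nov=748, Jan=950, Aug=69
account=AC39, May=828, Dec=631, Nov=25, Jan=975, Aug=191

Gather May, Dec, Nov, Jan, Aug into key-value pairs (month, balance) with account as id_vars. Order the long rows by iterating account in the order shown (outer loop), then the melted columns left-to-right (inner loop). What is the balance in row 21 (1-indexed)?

828

25 rows total (5 × 5). Row 21: index ⌊(21-1)/5⌋ = 4 into account → AC39; (21-1) mod 5 = 0 into the melted columns → May.
So row 21 is (AC39, May, 828); balance = 828.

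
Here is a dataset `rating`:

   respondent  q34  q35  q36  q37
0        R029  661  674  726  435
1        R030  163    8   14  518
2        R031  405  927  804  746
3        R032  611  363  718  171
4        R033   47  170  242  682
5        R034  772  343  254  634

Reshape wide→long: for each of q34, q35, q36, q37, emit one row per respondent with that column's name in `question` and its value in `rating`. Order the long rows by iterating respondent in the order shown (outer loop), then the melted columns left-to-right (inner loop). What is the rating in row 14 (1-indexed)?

24 rows total (6 × 4). Row 14: index ⌊(14-1)/4⌋ = 3 into respondent → R032; (14-1) mod 4 = 1 into the melted columns → q35.
So row 14 is (R032, q35, 363); rating = 363.

363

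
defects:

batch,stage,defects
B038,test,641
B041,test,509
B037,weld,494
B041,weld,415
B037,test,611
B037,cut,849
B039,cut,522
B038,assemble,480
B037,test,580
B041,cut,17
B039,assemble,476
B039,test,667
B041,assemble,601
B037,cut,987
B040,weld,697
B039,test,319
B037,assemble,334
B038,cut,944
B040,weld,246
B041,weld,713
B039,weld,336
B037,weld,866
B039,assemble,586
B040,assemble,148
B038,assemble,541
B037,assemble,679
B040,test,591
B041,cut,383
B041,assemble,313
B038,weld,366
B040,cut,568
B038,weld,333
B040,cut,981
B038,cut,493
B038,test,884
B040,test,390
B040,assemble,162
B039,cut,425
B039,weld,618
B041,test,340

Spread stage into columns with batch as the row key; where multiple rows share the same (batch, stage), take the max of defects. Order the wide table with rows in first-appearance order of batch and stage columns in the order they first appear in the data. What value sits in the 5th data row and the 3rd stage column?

With rows in first-appearance order of batch, row 5 is batch=B040. stage columns in first-appearance order: test, weld, cut, assemble; column 3 is cut.
Long rows with batch=B040, stage=cut: max(568, 981) = 981.

981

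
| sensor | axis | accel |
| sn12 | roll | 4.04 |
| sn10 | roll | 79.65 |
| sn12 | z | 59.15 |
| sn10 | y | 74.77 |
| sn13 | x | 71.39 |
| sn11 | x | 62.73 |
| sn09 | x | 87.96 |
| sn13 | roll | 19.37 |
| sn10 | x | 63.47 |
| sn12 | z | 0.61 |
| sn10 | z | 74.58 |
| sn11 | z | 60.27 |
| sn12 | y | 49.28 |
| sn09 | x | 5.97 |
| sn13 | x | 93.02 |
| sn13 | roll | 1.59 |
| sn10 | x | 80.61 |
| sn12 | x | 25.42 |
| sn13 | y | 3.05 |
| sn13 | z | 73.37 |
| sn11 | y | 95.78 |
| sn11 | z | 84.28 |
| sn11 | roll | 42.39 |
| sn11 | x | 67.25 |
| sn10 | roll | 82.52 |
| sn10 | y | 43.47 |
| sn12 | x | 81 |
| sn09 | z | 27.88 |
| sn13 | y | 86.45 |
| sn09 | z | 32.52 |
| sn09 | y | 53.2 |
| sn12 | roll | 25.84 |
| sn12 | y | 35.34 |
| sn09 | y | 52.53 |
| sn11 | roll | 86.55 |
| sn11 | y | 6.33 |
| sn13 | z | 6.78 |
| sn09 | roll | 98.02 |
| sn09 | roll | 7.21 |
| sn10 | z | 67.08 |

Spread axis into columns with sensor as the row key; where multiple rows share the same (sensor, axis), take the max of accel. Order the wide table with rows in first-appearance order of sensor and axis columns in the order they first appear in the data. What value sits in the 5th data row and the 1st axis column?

98.02

With rows in first-appearance order of sensor, row 5 is sensor=sn09. axis columns in first-appearance order: roll, z, y, x; column 1 is roll.
Long rows with sensor=sn09, axis=roll: max(98.02, 7.21) = 98.02.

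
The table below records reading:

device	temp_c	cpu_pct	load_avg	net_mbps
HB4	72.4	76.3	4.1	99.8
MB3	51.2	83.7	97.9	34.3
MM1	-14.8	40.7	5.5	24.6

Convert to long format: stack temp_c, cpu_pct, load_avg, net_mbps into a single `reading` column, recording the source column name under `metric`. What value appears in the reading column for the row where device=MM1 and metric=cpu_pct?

40.7

Unpivoting turns each (device, wide-column) pair into one long row.
The wide cell at row MM1, column cpu_pct holds 40.7, so the long row (MM1, cpu_pct) has reading=40.7.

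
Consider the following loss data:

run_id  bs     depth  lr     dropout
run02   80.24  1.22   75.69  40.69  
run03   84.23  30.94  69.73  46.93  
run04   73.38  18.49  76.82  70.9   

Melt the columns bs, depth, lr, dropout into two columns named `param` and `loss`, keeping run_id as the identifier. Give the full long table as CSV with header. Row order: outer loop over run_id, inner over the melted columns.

Each (run_id, column) pair becomes one row: 3 × 4 = 12 rows.
For example, (run02, bs) → loss=80.24.

run_id,param,loss
run02,bs,80.24
run02,depth,1.22
run02,lr,75.69
run02,dropout,40.69
run03,bs,84.23
run03,depth,30.94
run03,lr,69.73
run03,dropout,46.93
run04,bs,73.38
run04,depth,18.49
run04,lr,76.82
run04,dropout,70.9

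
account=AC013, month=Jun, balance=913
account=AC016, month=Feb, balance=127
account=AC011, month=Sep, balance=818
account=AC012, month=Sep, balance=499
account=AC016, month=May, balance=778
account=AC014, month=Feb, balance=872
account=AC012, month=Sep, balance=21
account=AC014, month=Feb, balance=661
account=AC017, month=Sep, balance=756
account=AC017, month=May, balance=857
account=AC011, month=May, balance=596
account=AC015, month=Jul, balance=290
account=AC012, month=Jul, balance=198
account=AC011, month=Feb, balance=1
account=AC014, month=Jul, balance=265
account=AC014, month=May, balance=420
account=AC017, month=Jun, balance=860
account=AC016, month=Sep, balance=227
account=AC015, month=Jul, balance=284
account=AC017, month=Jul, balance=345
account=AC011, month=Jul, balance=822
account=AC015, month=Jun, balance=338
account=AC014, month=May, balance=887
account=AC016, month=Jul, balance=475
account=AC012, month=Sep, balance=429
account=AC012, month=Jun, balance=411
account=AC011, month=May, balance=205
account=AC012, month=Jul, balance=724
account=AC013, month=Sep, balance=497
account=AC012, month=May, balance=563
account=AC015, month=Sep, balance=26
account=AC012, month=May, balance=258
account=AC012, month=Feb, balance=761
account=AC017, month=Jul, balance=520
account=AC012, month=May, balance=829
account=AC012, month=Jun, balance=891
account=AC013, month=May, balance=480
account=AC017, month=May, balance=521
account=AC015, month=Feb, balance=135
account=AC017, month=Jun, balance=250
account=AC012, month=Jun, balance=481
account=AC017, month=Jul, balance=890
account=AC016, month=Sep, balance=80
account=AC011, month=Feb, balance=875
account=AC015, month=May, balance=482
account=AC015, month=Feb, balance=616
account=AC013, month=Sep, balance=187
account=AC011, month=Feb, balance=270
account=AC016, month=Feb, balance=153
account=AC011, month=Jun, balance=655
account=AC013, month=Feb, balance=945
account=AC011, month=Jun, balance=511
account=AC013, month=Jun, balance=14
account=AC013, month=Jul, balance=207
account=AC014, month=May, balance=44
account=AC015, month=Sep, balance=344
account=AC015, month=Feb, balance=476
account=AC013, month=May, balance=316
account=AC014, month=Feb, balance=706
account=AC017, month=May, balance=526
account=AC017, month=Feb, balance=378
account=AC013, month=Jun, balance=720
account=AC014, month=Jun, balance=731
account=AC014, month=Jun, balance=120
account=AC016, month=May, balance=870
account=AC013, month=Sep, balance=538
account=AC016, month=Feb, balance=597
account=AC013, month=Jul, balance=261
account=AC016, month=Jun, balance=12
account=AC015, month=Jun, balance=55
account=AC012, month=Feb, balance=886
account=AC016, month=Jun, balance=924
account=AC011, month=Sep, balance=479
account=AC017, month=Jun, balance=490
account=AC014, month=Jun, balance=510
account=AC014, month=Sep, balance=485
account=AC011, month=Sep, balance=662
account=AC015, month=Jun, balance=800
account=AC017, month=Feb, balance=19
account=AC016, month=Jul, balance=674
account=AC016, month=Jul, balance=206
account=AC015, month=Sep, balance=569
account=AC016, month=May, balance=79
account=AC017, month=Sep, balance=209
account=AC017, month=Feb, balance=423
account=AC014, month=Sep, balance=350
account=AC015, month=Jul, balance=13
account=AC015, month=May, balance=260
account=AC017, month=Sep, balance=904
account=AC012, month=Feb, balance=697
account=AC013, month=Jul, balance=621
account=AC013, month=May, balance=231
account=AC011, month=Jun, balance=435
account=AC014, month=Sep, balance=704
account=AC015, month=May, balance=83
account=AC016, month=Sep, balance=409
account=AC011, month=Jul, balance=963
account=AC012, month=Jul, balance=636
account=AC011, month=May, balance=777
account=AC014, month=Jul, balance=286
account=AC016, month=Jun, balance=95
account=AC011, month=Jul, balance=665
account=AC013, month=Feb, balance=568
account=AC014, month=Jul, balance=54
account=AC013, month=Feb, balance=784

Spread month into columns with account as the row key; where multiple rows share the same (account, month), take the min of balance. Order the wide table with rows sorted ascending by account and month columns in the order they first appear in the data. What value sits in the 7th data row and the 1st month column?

With rows sorted ascending by account, row 7 is account=AC017. month columns in first-appearance order: Jun, Feb, Sep, May, Jul; column 1 is Jun.
Long rows with account=AC017, month=Jun: min(860, 250, 490) = 250.

250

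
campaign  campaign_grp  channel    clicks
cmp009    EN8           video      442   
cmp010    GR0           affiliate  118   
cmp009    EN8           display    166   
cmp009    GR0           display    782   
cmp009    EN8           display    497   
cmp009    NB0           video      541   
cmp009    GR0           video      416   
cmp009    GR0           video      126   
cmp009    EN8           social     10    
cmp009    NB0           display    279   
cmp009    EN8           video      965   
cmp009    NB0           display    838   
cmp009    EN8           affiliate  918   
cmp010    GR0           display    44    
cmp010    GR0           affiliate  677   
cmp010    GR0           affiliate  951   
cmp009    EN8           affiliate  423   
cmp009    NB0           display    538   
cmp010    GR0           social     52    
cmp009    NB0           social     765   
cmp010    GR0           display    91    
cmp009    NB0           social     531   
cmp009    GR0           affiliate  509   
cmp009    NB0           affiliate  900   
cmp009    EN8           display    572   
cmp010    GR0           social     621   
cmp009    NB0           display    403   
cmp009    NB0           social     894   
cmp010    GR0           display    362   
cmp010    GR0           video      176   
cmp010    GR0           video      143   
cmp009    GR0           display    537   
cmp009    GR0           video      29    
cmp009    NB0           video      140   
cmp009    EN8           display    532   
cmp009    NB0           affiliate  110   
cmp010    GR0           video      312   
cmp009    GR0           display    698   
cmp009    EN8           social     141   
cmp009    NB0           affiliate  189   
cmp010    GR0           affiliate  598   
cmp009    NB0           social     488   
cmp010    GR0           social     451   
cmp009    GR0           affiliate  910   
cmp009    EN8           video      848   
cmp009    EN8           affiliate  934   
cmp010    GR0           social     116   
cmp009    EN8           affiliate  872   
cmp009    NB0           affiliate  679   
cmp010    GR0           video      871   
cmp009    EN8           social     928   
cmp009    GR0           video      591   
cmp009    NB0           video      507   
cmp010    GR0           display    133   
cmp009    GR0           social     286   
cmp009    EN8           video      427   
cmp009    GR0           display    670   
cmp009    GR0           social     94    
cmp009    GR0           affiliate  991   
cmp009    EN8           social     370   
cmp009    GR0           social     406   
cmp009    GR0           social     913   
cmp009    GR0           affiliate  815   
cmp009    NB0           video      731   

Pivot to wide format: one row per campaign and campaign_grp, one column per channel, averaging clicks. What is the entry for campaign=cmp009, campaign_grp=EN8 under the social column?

Rows with campaign=cmp009, campaign_grp=EN8 and channel=social: clicks values are 10, 141, 928, 370.
(10 + 141 + 928 + 370) / 4 = 362.25.

362.25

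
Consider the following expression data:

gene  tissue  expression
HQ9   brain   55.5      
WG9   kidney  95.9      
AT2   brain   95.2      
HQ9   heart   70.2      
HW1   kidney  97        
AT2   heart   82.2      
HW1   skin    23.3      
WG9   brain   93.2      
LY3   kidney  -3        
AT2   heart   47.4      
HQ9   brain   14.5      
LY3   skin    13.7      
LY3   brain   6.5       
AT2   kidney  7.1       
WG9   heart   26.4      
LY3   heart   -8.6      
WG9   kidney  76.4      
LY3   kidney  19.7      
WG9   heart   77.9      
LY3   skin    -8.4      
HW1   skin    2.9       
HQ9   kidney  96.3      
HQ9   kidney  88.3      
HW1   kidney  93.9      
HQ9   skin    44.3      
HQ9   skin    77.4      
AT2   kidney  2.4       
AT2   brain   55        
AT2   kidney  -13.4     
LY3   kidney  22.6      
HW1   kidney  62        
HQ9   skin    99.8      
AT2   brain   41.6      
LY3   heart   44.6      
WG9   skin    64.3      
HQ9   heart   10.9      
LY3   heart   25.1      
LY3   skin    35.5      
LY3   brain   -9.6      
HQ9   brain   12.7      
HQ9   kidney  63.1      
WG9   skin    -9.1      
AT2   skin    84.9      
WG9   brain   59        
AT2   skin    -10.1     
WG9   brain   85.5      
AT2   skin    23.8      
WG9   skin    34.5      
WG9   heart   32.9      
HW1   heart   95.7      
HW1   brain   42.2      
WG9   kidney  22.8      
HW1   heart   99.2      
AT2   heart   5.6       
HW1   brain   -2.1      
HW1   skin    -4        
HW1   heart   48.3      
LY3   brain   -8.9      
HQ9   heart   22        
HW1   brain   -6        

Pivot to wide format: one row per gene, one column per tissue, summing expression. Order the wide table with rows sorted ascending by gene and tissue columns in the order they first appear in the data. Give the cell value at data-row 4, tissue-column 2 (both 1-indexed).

39.3

With rows sorted ascending by gene, row 4 is gene=LY3. tissue columns in first-appearance order: brain, kidney, heart, skin; column 2 is kidney.
Long rows with gene=LY3, tissue=kidney: -3 + 19.7 + 22.6 = 39.3.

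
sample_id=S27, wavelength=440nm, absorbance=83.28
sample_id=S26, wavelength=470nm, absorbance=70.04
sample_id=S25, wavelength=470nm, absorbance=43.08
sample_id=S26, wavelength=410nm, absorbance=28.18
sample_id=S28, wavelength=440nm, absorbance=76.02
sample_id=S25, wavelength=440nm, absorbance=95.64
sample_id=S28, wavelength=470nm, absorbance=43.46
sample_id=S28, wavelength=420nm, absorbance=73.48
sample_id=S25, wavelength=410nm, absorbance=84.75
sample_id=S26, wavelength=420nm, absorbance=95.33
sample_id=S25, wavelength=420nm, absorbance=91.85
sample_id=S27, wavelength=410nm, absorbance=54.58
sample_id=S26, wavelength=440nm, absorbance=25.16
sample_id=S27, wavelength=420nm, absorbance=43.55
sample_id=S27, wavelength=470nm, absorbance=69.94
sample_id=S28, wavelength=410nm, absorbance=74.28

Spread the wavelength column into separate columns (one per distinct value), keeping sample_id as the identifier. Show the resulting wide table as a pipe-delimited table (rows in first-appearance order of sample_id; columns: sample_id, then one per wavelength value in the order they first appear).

| sample_id | 440nm | 470nm | 410nm | 420nm |
| S27 | 83.28 | 69.94 | 54.58 | 43.55 |
| S26 | 25.16 | 70.04 | 28.18 | 95.33 |
| S25 | 95.64 | 43.08 | 84.75 | 91.85 |
| S28 | 76.02 | 43.46 | 74.28 | 73.48 |

Columns: sample_id plus the 4 distinct wavelength values (440nm, 470nm, 410nm, 420nm).
For example, row S27 column 440nm takes absorbance=83.28 from the long row (S27, 440nm).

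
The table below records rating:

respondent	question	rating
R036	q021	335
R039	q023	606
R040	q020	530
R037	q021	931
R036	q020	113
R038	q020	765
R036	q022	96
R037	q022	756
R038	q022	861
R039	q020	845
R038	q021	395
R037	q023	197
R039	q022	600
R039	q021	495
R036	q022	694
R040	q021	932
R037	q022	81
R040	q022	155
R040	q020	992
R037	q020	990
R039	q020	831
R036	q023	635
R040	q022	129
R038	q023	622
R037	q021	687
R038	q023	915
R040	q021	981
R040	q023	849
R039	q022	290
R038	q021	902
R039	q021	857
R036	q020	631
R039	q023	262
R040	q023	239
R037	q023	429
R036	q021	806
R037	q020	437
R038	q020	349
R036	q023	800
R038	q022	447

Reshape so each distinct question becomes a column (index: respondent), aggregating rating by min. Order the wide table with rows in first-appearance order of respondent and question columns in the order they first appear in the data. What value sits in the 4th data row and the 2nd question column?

With rows in first-appearance order of respondent, row 4 is respondent=R037. question columns in first-appearance order: q021, q023, q020, q022; column 2 is q023.
Long rows with respondent=R037, question=q023: min(197, 429) = 197.

197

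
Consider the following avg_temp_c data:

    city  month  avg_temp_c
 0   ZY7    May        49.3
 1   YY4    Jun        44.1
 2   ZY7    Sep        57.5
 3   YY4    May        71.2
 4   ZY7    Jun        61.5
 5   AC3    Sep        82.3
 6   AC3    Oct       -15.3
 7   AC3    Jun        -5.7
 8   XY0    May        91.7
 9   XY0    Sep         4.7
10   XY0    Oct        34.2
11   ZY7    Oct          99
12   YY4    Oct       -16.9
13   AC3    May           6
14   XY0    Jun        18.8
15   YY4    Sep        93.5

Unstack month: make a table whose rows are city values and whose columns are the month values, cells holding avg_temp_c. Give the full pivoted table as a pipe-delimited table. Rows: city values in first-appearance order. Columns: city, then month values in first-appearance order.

| city | May | Jun | Sep | Oct |
| ZY7 | 49.3 | 61.5 | 57.5 | 99 |
| YY4 | 71.2 | 44.1 | 93.5 | -16.9 |
| AC3 | 6 | -5.7 | 82.3 | -15.3 |
| XY0 | 91.7 | 18.8 | 4.7 | 34.2 |

Columns: city plus the 4 distinct month values (May, Jun, Sep, Oct).
For example, row ZY7 column May takes avg_temp_c=49.3 from the long row (ZY7, May).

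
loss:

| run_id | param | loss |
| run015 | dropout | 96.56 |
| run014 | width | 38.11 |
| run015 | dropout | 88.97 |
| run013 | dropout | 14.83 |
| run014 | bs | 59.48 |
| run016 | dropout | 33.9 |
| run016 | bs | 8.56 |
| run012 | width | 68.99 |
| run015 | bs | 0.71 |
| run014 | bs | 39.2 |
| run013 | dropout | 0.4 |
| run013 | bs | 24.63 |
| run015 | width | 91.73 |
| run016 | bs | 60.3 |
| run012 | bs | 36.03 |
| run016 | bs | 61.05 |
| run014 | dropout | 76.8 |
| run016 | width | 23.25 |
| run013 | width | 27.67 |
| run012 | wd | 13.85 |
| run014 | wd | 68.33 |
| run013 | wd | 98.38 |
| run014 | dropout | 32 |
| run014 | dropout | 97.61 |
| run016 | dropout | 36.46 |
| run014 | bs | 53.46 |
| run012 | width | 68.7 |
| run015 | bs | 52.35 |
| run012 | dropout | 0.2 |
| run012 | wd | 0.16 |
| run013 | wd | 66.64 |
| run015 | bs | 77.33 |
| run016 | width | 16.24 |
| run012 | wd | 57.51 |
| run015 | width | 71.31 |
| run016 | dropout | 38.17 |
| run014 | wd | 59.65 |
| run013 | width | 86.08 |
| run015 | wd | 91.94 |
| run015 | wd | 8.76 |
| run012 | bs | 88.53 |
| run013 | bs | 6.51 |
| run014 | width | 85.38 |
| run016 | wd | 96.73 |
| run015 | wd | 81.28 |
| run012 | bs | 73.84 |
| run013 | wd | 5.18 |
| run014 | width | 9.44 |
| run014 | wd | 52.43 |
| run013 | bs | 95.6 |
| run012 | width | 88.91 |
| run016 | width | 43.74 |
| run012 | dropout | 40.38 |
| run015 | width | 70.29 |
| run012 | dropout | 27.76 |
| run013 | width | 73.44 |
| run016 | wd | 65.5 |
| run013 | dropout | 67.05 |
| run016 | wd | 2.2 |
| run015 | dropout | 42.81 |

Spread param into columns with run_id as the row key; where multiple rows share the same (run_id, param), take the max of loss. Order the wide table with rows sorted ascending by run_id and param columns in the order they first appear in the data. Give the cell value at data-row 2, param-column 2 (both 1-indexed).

With rows sorted ascending by run_id, row 2 is run_id=run013. param columns in first-appearance order: dropout, width, bs, wd; column 2 is width.
Long rows with run_id=run013, param=width: max(27.67, 86.08, 73.44) = 86.08.

86.08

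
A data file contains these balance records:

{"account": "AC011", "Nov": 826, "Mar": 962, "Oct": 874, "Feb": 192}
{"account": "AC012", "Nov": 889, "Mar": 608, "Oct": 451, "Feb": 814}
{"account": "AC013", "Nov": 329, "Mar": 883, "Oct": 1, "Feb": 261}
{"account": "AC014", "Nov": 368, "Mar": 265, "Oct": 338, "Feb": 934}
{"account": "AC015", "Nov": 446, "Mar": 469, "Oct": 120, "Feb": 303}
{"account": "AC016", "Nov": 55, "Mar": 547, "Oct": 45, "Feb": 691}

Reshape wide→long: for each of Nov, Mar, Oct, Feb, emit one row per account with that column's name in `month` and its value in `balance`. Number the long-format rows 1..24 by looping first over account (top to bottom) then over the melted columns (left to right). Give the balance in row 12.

24 rows total (6 × 4). Row 12: index ⌊(12-1)/4⌋ = 2 into account → AC013; (12-1) mod 4 = 3 into the melted columns → Feb.
So row 12 is (AC013, Feb, 261); balance = 261.

261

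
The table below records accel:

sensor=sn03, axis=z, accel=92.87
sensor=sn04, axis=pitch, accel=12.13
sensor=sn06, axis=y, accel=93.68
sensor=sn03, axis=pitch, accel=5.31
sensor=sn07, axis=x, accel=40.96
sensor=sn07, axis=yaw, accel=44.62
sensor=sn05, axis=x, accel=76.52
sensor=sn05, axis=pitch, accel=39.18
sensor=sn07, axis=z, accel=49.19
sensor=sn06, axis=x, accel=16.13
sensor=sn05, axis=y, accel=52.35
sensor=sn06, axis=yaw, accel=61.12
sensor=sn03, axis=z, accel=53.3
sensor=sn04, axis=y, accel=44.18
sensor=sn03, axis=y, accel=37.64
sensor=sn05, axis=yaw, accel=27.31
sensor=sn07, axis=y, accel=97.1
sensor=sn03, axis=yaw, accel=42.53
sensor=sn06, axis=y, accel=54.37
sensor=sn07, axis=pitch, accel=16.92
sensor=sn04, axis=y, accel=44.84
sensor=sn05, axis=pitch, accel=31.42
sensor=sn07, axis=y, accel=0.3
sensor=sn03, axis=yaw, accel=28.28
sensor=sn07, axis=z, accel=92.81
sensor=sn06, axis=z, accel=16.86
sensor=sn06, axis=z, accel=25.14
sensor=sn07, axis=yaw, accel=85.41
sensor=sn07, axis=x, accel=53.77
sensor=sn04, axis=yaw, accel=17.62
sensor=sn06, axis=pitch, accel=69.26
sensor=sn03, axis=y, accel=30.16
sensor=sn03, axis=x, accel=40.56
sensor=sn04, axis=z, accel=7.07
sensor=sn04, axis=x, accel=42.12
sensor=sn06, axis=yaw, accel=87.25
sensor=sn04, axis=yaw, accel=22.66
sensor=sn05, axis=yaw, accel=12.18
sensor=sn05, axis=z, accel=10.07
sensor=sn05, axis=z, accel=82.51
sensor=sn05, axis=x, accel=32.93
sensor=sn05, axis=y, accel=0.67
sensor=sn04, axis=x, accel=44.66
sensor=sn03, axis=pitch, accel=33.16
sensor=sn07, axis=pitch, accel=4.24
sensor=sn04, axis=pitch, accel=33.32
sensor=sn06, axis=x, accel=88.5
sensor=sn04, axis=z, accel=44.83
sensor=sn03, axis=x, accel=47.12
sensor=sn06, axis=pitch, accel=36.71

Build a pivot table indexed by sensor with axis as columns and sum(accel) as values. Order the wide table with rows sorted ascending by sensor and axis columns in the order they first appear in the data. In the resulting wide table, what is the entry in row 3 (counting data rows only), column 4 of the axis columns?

109.45

With rows sorted ascending by sensor, row 3 is sensor=sn05. axis columns in first-appearance order: z, pitch, y, x, yaw; column 4 is x.
Long rows with sensor=sn05, axis=x: 76.52 + 32.93 = 109.45.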